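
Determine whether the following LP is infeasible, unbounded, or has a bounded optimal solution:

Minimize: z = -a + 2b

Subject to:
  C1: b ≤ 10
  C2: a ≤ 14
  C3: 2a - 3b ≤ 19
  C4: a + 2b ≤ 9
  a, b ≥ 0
The point (9, 0) satisfies every constraint, so the LP is feasible; the constraints give a ≤ 14 and b ≤ 10, which with a, b ≥ 0 keep the feasible region inside a bounded box. A feasible, bounded LP attains a finite optimum at a vertex.

Evaluating z = -a + 2b at each vertex:
  (0, 0): z = 0
  (9, 0): z = -9
  (0, 4.5): z = 9

The LP has an optimal solution: (9, 0) with z = -9.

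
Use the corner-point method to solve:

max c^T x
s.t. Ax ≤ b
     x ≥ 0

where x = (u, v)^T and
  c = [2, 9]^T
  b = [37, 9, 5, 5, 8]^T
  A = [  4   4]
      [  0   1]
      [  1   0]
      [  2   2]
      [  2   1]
Each vertex is the intersection of two constraint boundaries that also satisfies all remaining constraints:
  u = 0 and v = 0 → (0, 0)
  2u + 2v = 5 and v = 0 → (2.5, 0)
  2u + 2v = 5 and u = 0 → (0, 2.5)

Evaluating z = 2u + 9v at each vertex:
  (0, 0): z = 0
  (2.5, 0): z = 5
  (0, 2.5): z = 22.5

The maximum is at (0, 2.5) with z = 22.5.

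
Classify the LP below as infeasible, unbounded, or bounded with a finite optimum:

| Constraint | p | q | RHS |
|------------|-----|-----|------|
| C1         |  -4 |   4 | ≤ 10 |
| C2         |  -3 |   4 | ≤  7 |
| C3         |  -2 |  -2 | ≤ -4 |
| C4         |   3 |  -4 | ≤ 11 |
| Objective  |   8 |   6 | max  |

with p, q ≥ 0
Feasible point: (1, 1) satisfies every constraint, so the LP is feasible.
Direction d = (4, 3): for each constraint row a, a·d ≤ 0 —
  (-4)(4) + (4)(3) = -4 ≤ 0
  (-3)(4) + (4)(3) = 0 ≤ 0
  (-2)(4) + (-2)(3) = -14 ≤ 0
  (3)(4) + (-4)(3) = 0 ≤ 0
and d ≥ 0, so (1, 1) + t·d stays feasible for every t ≥ 0. Along this ray z = 8p + 6q changes by 50 per unit t, so z → +∞.

The LP is unbounded; z can be made arbitrarily large.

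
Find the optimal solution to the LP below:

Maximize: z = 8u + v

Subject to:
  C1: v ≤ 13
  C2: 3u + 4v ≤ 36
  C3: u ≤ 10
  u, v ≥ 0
u = 10, v = 1.5, z = 81.5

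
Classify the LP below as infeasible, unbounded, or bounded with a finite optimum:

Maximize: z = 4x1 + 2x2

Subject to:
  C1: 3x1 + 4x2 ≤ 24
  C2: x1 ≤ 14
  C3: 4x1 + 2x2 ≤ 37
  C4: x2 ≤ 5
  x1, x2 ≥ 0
The point (8, 0) satisfies every constraint, so the LP is feasible; the constraints give x1 ≤ 14 and x2 ≤ 5, which with x1, x2 ≥ 0 keep the feasible region inside a bounded box. A feasible, bounded LP attains a finite optimum at a vertex.

The LP has an optimal solution: (8, 0) with z = 32.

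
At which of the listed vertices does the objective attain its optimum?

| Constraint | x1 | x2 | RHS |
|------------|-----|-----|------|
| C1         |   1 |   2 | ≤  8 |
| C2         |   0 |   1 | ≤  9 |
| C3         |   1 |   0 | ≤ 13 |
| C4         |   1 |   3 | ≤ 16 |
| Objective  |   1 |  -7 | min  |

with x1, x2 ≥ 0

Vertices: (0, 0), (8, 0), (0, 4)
Evaluating z = x1 - 7x2 at each vertex:
  (0, 0): z = 0
  (8, 0): z = 8
  (0, 4): z = -28

The smallest value is z = -28, attained at (0, 4).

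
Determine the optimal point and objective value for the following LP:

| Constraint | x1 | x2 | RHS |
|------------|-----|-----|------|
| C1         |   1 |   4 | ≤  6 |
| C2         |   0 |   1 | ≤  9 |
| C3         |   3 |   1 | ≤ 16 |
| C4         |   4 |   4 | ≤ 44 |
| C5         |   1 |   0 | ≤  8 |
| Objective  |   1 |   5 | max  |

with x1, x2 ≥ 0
x1 = 0, x2 = 1.5, z = 7.5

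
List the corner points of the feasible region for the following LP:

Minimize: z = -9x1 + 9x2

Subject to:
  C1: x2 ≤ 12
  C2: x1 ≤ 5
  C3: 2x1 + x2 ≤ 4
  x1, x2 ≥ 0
Each vertex is the intersection of two constraint boundaries that also satisfies all remaining constraints:
  x1 = 0 and x2 = 0 → (0, 0)
  2x1 + x2 = 4 and x2 = 0 → (2, 0)
  2x1 + x2 = 4 and x1 = 0 → (0, 4)

Vertices: (0, 0), (2, 0), (0, 4)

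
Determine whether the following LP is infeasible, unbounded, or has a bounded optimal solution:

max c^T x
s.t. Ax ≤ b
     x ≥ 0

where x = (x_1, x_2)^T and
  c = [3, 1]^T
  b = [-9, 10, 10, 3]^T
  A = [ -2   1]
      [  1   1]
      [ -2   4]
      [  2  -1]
One constraint requires 2x_1 - x_2 ≤ 3, while the constraint -2x_1 + x_2 ≤ -9 is equivalent to 2x_1 - x_2 ≥ 9. Together they would need 9 ≤ 2x_1 - x_2 ≤ 3, which is impossible since 9 > 3. No point satisfies all constraints.

Infeasible — the constraint set is empty.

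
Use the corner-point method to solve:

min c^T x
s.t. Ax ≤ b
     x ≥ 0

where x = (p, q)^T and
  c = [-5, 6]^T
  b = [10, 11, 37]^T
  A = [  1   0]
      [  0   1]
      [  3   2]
Each vertex is the intersection of two constraint boundaries that also satisfies all remaining constraints:
  p = 0 and q = 0 → (0, 0)
  p = 10 and q = 0 → (10, 0)
  p = 10 and 3p + 2q = 37 → (10, 3.5)
  q = 11 and 3p + 2q = 37 → (5, 11)
  q = 11 and p = 0 → (0, 11)

Evaluating z = -5p + 6q at each vertex:
  (0, 0): z = 0
  (10, 0): z = -50
  (10, 3.5): z = -29
  (5, 11): z = 41
  (0, 11): z = 66

The minimum is at (10, 0) with z = -50.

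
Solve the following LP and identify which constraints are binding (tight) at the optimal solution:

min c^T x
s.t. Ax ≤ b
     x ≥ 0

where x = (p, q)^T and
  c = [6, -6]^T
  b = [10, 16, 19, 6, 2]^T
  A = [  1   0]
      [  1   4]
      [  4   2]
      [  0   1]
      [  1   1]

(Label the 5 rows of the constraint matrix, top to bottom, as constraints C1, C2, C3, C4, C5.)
Optimal: p = 0, q = 2
Slack at optimum:
  C1: slack = 10
  C2: slack = 8
  C3: slack = 15
  C4: slack = 4
  C5: slack = 0 (binding)
  p ≥ 0: p = 0 (binding)
  q ≥ 0: q = 2
Binding constraints: C5, p ≥ 0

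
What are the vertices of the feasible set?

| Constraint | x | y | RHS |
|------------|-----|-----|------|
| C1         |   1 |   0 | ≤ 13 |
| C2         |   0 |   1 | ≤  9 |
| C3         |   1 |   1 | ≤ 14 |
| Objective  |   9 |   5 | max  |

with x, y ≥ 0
Each vertex is the intersection of two constraint boundaries that also satisfies all remaining constraints:
  x = 0 and y = 0 → (0, 0)
  x = 13 and y = 0 → (13, 0)
  x = 13 and x + y = 14 → (13, 1)
  y = 9 and x + y = 14 → (5, 9)
  y = 9 and x = 0 → (0, 9)

Vertices: (0, 0), (13, 0), (13, 1), (5, 9), (0, 9)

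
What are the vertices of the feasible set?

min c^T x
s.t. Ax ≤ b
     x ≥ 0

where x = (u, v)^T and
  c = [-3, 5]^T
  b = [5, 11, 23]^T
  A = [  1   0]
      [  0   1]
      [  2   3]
Each vertex is the intersection of two constraint boundaries that also satisfies all remaining constraints:
  u = 0 and v = 0 → (0, 0)
  u = 5 and v = 0 → (5, 0)
  u = 5 and 2u + 3v = 23 → (5, 4.333)
  2u + 3v = 23 and u = 0 → (0, 7.667)

Vertices: (0, 0), (5, 0), (5, 4.333), (0, 7.667)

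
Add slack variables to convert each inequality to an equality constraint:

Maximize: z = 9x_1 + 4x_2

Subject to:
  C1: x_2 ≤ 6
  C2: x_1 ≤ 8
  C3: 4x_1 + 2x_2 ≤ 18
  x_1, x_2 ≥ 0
max z = 9x_1 + 4x_2

s.t.
  x_2 + s1 = 6
  x_1 + s2 = 8
  4x_1 + 2x_2 + s3 = 18
  x_1, x_2, s1, s2, s3 ≥ 0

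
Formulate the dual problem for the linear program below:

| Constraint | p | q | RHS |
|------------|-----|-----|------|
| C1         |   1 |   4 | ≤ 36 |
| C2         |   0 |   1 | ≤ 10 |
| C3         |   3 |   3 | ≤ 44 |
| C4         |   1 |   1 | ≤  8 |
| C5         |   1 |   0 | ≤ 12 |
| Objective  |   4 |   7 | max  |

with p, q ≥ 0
Minimize: z = 36y1 + 10y2 + 44y3 + 8y4 + 12y5

Subject to:
  C1: -y1 - 3y3 - y4 - y5 ≤ -4
  C2: -4y1 - y2 - 3y3 - y4 ≤ -7
  y1, y2, y3, y4, y5 ≥ 0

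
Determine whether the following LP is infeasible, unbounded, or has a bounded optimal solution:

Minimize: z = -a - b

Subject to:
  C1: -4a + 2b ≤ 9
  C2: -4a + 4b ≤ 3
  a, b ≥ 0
Feasible point: (0, 0) satisfies every constraint, so the LP is feasible.
Direction d = (1, 0): for each constraint row a, a·d ≤ 0 —
  (-4)(1) + (2)(0) = -4 ≤ 0
  (-4)(1) + (4)(0) = -4 ≤ 0
and d ≥ 0, so (0, 0) + t·d stays feasible for every t ≥ 0. Along this ray z = -a - b changes by -1 per unit t, so z → −∞.

The LP is unbounded; z can be made arbitrarily small.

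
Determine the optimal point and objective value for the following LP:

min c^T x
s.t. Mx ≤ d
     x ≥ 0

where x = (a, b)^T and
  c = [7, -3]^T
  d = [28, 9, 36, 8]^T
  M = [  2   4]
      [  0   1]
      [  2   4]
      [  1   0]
Each vertex is the intersection of two constraint boundaries that also satisfies all remaining constraints:
  a = 0 and b = 0 → (0, 0)
  a = 8 and b = 0 → (8, 0)
  2a + 4b = 28 and a = 8 → (8, 3)
  2a + 4b = 28 and a = 0 → (0, 7)

Evaluating z = 7a - 3b at each vertex:
  (0, 0): z = 0
  (8, 0): z = 56
  (8, 3): z = 47
  (0, 7): z = -21

The minimum is at (0, 7) with z = -21.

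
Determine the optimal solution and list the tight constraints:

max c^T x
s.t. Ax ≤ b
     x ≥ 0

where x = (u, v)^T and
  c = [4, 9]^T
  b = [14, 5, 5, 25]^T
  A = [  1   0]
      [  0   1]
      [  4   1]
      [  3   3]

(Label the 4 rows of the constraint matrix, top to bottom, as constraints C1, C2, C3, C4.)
Optimal: u = 0, v = 5
Slack at optimum:
  C1: slack = 14
  C2: slack = 0 (binding)
  C3: slack = 0 (binding)
  C4: slack = 10
  u ≥ 0: u = 0 (binding)
  v ≥ 0: v = 5
Binding constraints: C2, C3, u ≥ 0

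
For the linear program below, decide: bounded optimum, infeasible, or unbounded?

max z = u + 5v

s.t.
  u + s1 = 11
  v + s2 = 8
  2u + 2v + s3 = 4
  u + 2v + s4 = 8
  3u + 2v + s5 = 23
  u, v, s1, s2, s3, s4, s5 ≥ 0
The point (0, 2) satisfies every constraint, so the LP is feasible; the constraints give u ≤ 11 and v ≤ 8, which with u, v ≥ 0 keep the feasible region inside a bounded box. A feasible, bounded LP attains a finite optimum at a vertex.

Evaluating z = u + 5v at each vertex:
  (0, 0): z = 0
  (2, 0): z = 2
  (0, 2): z = 10

The LP has an optimal solution: (0, 2) with z = 10.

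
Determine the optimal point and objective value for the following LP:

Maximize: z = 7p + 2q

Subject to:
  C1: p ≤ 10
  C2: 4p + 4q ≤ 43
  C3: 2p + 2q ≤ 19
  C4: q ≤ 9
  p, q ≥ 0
Each vertex is the intersection of two constraint boundaries that also satisfies all remaining constraints:
  p = 0 and q = 0 → (0, 0)
  2p + 2q = 19 and q = 0 → (9.5, 0)
  2p + 2q = 19 and q = 9 → (0.5, 9)
  q = 9 and p = 0 → (0, 9)

Evaluating z = 7p + 2q at each vertex:
  (0, 0): z = 0
  (9.5, 0): z = 66.5
  (0.5, 9): z = 21.5
  (0, 9): z = 18

The maximum is at (9.5, 0) with z = 66.5.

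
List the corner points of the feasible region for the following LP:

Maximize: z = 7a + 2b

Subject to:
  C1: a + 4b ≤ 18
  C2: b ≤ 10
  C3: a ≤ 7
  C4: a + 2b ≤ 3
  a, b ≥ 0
Each vertex is the intersection of two constraint boundaries that also satisfies all remaining constraints:
  a = 0 and b = 0 → (0, 0)
  a + 2b = 3 and b = 0 → (3, 0)
  a + 2b = 3 and a = 0 → (0, 1.5)

Vertices: (0, 0), (3, 0), (0, 1.5)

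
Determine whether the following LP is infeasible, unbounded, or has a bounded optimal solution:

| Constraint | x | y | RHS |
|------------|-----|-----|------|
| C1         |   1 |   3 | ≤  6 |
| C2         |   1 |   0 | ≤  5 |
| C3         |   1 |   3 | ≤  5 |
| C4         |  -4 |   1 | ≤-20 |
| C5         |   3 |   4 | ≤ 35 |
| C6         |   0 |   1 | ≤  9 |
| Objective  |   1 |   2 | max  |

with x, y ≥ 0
The point (5, 0) satisfies every constraint, so the LP is feasible; the constraints give x ≤ 5 and y ≤ 9, which with x, y ≥ 0 keep the feasible region inside a bounded box. A feasible, bounded LP attains a finite optimum at a vertex.

The LP has an optimal solution: (5, 0) with z = 5.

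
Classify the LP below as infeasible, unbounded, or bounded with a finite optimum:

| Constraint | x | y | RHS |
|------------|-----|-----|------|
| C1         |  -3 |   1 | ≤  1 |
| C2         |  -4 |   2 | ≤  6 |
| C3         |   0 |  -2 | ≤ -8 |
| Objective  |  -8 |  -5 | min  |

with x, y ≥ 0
Feasible point: (1, 4) satisfies every constraint, so the LP is feasible.
Direction d = (1, 0): for each constraint row a, a·d ≤ 0 —
  (-3)(1) + (1)(0) = -3 ≤ 0
  (-4)(1) + (2)(0) = -4 ≤ 0
  (0)(1) + (-2)(0) = 0 ≤ 0
and d ≥ 0, so (1, 4) + t·d stays feasible for every t ≥ 0. Along this ray z = -8x - 5y changes by -8 per unit t, so z → −∞.

The LP is unbounded; z can be made arbitrarily small.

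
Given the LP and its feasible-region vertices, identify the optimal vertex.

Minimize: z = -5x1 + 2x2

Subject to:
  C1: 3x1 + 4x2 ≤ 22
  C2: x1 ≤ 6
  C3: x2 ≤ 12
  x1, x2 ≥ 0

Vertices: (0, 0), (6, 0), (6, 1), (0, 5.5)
Evaluating z = -5x1 + 2x2 at each vertex:
  (0, 0): z = 0
  (6, 0): z = -30
  (6, 1): z = -28
  (0, 5.5): z = 11

The smallest value is z = -30, attained at (6, 0).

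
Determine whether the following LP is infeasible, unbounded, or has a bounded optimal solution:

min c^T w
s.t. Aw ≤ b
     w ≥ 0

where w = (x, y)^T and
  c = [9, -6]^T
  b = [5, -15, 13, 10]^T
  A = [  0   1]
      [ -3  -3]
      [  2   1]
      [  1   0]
The point (0, 5) satisfies every constraint, so the LP is feasible; the constraints give x ≤ 10 and y ≤ 5, which with x, y ≥ 0 keep the feasible region inside a bounded box. A feasible, bounded LP attains a finite optimum at a vertex.

Evaluating z = 9x - 6y at each vertex:
  (5, 0): z = 45
  (6.5, 0): z = 58.5
  (4, 5): z = 6
  (0, 5): z = -30

The LP has an optimal solution: (0, 5) with z = -30.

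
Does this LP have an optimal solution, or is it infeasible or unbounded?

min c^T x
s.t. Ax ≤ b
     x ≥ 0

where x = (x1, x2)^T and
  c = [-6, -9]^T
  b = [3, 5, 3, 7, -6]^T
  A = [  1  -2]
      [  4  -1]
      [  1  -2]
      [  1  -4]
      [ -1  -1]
Feasible point: (0, 6) satisfies every constraint, so the LP is feasible.
Direction d = (0, 1): for each constraint row a, a·d ≤ 0 —
  (1)(0) + (-2)(1) = -2 ≤ 0
  (4)(0) + (-1)(1) = -1 ≤ 0
  (1)(0) + (-2)(1) = -2 ≤ 0
  (1)(0) + (-4)(1) = -4 ≤ 0
  (-1)(0) + (-1)(1) = -1 ≤ 0
and d ≥ 0, so (0, 6) + t·d stays feasible for every t ≥ 0. Along this ray z = -6x1 - 9x2 changes by -9 per unit t, so z → −∞.

Unbounded — the objective can decrease without bound over the feasible region.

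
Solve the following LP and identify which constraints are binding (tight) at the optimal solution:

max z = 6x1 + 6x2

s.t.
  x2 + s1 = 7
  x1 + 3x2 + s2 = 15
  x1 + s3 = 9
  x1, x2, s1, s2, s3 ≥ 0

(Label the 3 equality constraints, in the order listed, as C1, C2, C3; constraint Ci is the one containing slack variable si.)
Optimal: x1 = 9, x2 = 2
Binding: C2, C3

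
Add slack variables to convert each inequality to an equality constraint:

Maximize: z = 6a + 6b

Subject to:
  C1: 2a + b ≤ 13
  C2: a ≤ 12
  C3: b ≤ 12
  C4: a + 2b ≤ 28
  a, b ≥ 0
max z = 6a + 6b

s.t.
  2a + b + s1 = 13
  a + s2 = 12
  b + s3 = 12
  a + 2b + s4 = 28
  a, b, s1, s2, s3, s4 ≥ 0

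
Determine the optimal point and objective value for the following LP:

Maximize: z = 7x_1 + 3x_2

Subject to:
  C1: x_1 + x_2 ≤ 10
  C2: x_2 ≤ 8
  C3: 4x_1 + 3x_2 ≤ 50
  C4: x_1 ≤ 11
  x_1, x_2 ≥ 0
Each vertex is the intersection of two constraint boundaries that also satisfies all remaining constraints:
  x_1 = 0 and x_2 = 0 → (0, 0)
  x_1 + x_2 = 10 and x_2 = 0 → (10, 0)
  x_1 + x_2 = 10 and x_2 = 8 → (2, 8)
  x_2 = 8 and x_1 = 0 → (0, 8)

Evaluating z = 7x_1 + 3x_2 at each vertex:
  (0, 0): z = 0
  (10, 0): z = 70
  (2, 8): z = 38
  (0, 8): z = 24

The maximum is at (10, 0) with z = 70.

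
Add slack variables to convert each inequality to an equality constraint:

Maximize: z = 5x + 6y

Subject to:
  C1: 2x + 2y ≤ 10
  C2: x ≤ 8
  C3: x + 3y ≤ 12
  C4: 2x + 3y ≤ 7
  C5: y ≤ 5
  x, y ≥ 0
max z = 5x + 6y

s.t.
  2x + 2y + s1 = 10
  x + s2 = 8
  x + 3y + s3 = 12
  2x + 3y + s4 = 7
  y + s5 = 5
  x, y, s1, s2, s3, s4, s5 ≥ 0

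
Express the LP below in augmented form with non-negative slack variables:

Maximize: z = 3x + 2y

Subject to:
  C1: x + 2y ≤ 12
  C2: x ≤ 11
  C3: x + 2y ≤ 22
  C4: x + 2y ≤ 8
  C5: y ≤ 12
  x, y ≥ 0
max z = 3x + 2y

s.t.
  x + 2y + s1 = 12
  x + s2 = 11
  x + 2y + s3 = 22
  x + 2y + s4 = 8
  y + s5 = 12
  x, y, s1, s2, s3, s4, s5 ≥ 0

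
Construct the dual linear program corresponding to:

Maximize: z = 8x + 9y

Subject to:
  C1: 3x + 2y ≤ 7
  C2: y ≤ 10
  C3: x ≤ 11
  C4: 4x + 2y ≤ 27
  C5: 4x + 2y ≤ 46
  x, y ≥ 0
Minimize: z = 7y1 + 10y2 + 11y3 + 27y4 + 46y5

Subject to:
  C1: -3y1 - y3 - 4y4 - 4y5 ≤ -8
  C2: -2y1 - y2 - 2y4 - 2y5 ≤ -9
  y1, y2, y3, y4, y5 ≥ 0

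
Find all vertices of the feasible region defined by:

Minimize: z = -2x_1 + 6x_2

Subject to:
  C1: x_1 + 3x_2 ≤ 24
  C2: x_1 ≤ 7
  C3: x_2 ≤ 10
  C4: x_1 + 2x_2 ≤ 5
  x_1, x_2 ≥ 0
Each vertex is the intersection of two constraint boundaries that also satisfies all remaining constraints:
  x_1 = 0 and x_2 = 0 → (0, 0)
  x_1 + 2x_2 = 5 and x_2 = 0 → (5, 0)
  x_1 + 2x_2 = 5 and x_1 = 0 → (0, 2.5)

Vertices: (0, 0), (5, 0), (0, 2.5)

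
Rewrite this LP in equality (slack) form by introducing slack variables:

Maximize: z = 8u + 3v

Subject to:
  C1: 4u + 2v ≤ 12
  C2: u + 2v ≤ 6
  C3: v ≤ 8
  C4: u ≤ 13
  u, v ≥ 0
max z = 8u + 3v

s.t.
  4u + 2v + s1 = 12
  u + 2v + s2 = 6
  v + s3 = 8
  u + s4 = 13
  u, v, s1, s2, s3, s4 ≥ 0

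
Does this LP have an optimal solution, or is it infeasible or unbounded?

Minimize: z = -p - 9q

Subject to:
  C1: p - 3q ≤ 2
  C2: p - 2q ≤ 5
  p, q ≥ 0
Feasible point: (0, 0) satisfies every constraint, so the LP is feasible.
Direction d = (0, 1): for each constraint row a, a·d ≤ 0 —
  (1)(0) + (-3)(1) = -3 ≤ 0
  (1)(0) + (-2)(1) = -2 ≤ 0
and d ≥ 0, so (0, 0) + t·d stays feasible for every t ≥ 0. Along this ray z = -p - 9q changes by -9 per unit t, so z → −∞.

Unbounded — the objective can decrease without bound over the feasible region.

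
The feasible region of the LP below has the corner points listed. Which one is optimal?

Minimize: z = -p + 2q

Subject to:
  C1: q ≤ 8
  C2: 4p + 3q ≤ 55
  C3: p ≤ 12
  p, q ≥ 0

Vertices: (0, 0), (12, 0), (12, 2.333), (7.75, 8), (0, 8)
(12, 0) with z = -12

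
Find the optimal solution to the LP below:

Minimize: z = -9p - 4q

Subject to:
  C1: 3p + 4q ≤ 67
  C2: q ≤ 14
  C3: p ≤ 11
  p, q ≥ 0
p = 11, q = 8.5, z = -133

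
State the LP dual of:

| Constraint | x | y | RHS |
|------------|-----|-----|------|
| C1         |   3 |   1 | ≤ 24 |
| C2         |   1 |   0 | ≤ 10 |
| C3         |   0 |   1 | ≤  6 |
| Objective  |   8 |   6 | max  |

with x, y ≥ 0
Minimize: z = 24y1 + 10y2 + 6y3

Subject to:
  C1: -3y1 - y2 ≤ -8
  C2: -y1 - y3 ≤ -6
  y1, y2, y3 ≥ 0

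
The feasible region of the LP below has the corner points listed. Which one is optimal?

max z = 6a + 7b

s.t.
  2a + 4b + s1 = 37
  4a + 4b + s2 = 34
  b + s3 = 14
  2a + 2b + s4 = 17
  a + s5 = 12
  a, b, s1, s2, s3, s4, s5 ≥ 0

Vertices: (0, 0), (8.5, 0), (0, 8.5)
Evaluating z = 6a + 7b at each vertex:
  (0, 0): z = 0
  (8.5, 0): z = 51
  (0, 8.5): z = 59.5

The largest value is z = 59.5, attained at (0, 8.5).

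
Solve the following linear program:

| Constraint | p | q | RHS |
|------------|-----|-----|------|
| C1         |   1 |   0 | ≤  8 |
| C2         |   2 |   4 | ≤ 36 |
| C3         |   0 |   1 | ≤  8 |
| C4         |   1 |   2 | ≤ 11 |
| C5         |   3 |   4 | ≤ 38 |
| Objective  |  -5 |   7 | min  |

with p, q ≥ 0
Each vertex is the intersection of two constraint boundaries that also satisfies all remaining constraints:
  p = 0 and q = 0 → (0, 0)
  p = 8 and q = 0 → (8, 0)
  p = 8 and p + 2q = 11 → (8, 1.5)
  p + 2q = 11 and p = 0 → (0, 5.5)

Evaluating z = -5p + 7q at each vertex:
  (0, 0): z = 0
  (8, 0): z = -40
  (8, 1.5): z = -29.5
  (0, 5.5): z = 38.5

The minimum is at (8, 0) with z = -40.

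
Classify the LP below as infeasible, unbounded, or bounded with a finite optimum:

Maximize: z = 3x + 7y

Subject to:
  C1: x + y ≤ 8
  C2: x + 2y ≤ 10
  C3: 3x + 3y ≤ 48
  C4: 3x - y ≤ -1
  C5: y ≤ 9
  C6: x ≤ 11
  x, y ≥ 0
The point (0, 5) satisfies every constraint, so the LP is feasible; the constraints give x ≤ 11 and y ≤ 9, which with x, y ≥ 0 keep the feasible region inside a bounded box. A feasible, bounded LP attains a finite optimum at a vertex.

Evaluating z = 3x + 7y at each vertex:
  (0, 1): z = 7
  (1.143, 4.429): z = 34.43
  (0, 5): z = 35

Bounded optimum: z* = 35 at (0, 5).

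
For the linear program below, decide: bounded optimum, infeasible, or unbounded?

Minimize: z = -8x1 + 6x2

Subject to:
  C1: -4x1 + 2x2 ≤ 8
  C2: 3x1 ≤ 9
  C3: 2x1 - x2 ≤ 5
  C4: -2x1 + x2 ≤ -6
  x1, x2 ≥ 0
C3 requires 2x1 - x2 ≤ 5, while C4 (-2x1 + x2 ≤ -6) is equivalent to 2x1 - x2 ≥ 6. Together they would need 6 ≤ 2x1 - x2 ≤ 5, which is impossible since 6 > 5. No point satisfies all constraints.

Infeasible: no point satisfies all constraints simultaneously.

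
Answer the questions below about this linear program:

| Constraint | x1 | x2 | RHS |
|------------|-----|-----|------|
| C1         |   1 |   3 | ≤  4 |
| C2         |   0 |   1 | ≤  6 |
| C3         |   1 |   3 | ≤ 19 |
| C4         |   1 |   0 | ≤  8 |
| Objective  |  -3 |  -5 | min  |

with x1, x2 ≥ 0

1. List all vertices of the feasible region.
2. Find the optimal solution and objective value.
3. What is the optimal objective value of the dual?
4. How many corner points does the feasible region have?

1. (0, 0), (4, 0), (0, 1.333)
2. x1 = 4, x2 = 0, z = -12
3. -12 (by strong duality, equal to the primal optimum)
4. 3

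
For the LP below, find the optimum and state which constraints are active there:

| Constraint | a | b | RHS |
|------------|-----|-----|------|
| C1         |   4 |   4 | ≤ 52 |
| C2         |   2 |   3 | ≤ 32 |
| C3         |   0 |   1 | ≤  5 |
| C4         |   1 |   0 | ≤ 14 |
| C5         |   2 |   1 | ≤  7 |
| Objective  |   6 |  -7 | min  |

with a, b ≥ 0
Optimal: a = 0, b = 5
Slack at optimum:
  C1: slack = 32
  C2: slack = 17
  C3: slack = 0 (binding)
  C4: slack = 14
  C5: slack = 2
  a ≥ 0: a = 0 (binding)
  b ≥ 0: b = 5
Binding constraints: C3, a ≥ 0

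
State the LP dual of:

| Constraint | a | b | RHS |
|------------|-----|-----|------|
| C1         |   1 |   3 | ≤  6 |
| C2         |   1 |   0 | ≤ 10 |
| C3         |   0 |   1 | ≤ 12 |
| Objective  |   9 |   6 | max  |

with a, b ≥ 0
Minimize: z = 6y1 + 10y2 + 12y3

Subject to:
  C1: -y1 - y2 ≤ -9
  C2: -3y1 - y3 ≤ -6
  y1, y2, y3 ≥ 0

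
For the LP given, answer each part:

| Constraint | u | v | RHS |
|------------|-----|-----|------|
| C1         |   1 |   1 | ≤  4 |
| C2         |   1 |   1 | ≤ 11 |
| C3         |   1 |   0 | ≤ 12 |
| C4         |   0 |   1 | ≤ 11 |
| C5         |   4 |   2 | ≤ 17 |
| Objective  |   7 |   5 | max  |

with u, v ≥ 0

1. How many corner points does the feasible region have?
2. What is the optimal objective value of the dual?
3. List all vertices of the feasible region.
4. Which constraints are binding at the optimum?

1. 3
2. 28 (by strong duality, equal to the primal optimum)
3. (0, 0), (4, 0), (0, 4)
4. C1, v ≥ 0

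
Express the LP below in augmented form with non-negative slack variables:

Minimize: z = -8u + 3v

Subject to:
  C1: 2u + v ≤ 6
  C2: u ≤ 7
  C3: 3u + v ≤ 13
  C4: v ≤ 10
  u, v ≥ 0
min z = -8u + 3v

s.t.
  2u + v + s1 = 6
  u + s2 = 7
  3u + v + s3 = 13
  v + s4 = 10
  u, v, s1, s2, s3, s4 ≥ 0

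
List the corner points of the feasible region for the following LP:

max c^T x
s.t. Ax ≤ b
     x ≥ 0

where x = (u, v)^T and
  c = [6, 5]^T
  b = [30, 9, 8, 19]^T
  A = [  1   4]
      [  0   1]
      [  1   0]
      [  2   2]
Each vertex is the intersection of two constraint boundaries that also satisfies all remaining constraints:
  u = 0 and v = 0 → (0, 0)
  u = 8 and v = 0 → (8, 0)
  u = 8 and 2u + 2v = 19 → (8, 1.5)
  u + 4v = 30 and 2u + 2v = 19 → (2.667, 6.833)
  u + 4v = 30 and u = 0 → (0, 7.5)

Vertices: (0, 0), (8, 0), (8, 1.5), (2.667, 6.833), (0, 7.5)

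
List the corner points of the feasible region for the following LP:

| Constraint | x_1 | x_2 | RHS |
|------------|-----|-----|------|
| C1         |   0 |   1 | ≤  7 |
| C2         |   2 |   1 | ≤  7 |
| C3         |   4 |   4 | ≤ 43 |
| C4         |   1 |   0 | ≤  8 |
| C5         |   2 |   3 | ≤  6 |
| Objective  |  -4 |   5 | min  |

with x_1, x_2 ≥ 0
Each vertex is the intersection of two constraint boundaries that also satisfies all remaining constraints:
  x_1 = 0 and x_2 = 0 → (0, 0)
  2x_1 + 3x_2 = 6 and x_2 = 0 → (3, 0)
  2x_1 + 3x_2 = 6 and x_1 = 0 → (0, 2)

Vertices: (0, 0), (3, 0), (0, 2)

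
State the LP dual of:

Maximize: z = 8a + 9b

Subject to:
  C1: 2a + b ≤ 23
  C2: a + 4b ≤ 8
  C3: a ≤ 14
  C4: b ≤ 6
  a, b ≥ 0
Minimize: z = 23y1 + 8y2 + 14y3 + 6y4

Subject to:
  C1: -2y1 - y2 - y3 ≤ -8
  C2: -y1 - 4y2 - y4 ≤ -9
  y1, y2, y3, y4 ≥ 0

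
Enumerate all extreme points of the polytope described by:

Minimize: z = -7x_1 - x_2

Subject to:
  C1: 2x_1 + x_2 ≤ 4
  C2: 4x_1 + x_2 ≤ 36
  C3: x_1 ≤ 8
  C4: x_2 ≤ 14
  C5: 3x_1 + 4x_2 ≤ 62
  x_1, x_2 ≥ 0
Each vertex is the intersection of two constraint boundaries that also satisfies all remaining constraints:
  x_1 = 0 and x_2 = 0 → (0, 0)
  2x_1 + x_2 = 4 and x_2 = 0 → (2, 0)
  2x_1 + x_2 = 4 and x_1 = 0 → (0, 4)

Vertices: (0, 0), (2, 0), (0, 4)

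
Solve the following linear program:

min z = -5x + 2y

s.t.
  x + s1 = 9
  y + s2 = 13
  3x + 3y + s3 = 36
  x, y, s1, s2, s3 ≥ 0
x = 9, y = 0, z = -45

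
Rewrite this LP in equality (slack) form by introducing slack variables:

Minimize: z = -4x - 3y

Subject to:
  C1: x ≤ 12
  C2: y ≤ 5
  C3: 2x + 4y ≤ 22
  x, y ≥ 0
min z = -4x - 3y

s.t.
  x + s1 = 12
  y + s2 = 5
  2x + 4y + s3 = 22
  x, y, s1, s2, s3 ≥ 0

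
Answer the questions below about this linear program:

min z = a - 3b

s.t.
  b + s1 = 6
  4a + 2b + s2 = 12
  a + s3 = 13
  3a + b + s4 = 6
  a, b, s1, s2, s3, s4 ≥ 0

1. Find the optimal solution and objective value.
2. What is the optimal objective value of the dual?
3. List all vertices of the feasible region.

1. a = 0, b = 6, z = -18
2. -18 (by strong duality, equal to the primal optimum)
3. (0, 0), (2, 0), (0, 6)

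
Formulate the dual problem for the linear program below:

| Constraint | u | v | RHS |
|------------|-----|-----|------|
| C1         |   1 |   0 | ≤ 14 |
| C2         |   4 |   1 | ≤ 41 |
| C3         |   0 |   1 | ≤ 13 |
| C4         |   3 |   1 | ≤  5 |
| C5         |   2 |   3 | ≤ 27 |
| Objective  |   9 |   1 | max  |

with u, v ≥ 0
Minimize: z = 14y1 + 41y2 + 13y3 + 5y4 + 27y5

Subject to:
  C1: -y1 - 4y2 - 3y4 - 2y5 ≤ -9
  C2: -y2 - y3 - y4 - 3y5 ≤ -1
  y1, y2, y3, y4, y5 ≥ 0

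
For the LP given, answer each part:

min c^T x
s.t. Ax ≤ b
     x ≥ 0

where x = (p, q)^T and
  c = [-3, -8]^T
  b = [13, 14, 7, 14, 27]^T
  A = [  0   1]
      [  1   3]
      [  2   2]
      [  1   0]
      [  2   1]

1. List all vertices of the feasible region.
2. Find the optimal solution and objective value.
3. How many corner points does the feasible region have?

1. (0, 0), (3.5, 0), (0, 3.5)
2. p = 0, q = 3.5, z = -28
3. 3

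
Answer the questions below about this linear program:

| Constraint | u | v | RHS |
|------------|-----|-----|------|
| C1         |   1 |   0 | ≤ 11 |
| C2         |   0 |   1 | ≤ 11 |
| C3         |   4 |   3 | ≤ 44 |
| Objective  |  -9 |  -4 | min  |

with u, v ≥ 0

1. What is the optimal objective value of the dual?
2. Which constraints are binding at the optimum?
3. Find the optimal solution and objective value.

1. -99 (by strong duality, equal to the primal optimum)
2. C1, C3, v ≥ 0
3. u = 11, v = 0, z = -99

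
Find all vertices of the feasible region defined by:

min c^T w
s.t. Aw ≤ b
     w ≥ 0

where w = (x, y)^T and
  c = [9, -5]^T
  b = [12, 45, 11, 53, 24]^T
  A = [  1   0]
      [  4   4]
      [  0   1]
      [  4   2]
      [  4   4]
Each vertex is the intersection of two constraint boundaries that also satisfies all remaining constraints:
  x = 0 and y = 0 → (0, 0)
  4x + 4y = 24 and y = 0 → (6, 0)
  4x + 4y = 24 and x = 0 → (0, 6)

Vertices: (0, 0), (6, 0), (0, 6)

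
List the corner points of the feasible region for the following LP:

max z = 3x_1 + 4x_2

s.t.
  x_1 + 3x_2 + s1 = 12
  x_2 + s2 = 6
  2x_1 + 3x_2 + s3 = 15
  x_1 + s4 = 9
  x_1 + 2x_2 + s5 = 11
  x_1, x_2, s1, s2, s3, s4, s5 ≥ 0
Each vertex is the intersection of two constraint boundaries that also satisfies all remaining constraints:
  x_1 = 0 and x_2 = 0 → (0, 0)
  2x_1 + 3x_2 = 15 and x_2 = 0 → (7.5, 0)
  x_1 + 3x_2 = 12 and 2x_1 + 3x_2 = 15 → (3, 3)
  x_1 + 3x_2 = 12 and x_1 = 0 → (0, 4)

Vertices: (0, 0), (7.5, 0), (3, 3), (0, 4)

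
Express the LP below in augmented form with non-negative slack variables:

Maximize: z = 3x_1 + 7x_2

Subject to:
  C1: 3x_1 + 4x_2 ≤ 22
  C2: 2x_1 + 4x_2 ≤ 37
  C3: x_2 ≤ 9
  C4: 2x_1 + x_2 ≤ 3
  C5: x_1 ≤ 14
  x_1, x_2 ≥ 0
max z = 3x_1 + 7x_2

s.t.
  3x_1 + 4x_2 + s1 = 22
  2x_1 + 4x_2 + s2 = 37
  x_2 + s3 = 9
  2x_1 + x_2 + s4 = 3
  x_1 + s5 = 14
  x_1, x_2, s1, s2, s3, s4, s5 ≥ 0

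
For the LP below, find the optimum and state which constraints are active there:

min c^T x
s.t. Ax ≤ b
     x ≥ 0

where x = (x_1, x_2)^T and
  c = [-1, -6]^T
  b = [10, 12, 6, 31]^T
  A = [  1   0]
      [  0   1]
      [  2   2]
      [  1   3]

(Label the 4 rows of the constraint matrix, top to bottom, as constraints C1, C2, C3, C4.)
Optimal: x_1 = 0, x_2 = 3
Slack at optimum:
  C1: slack = 10
  C2: slack = 9
  C3: slack = 0 (binding)
  C4: slack = 22
  x_1 ≥ 0: x_1 = 0 (binding)
  x_2 ≥ 0: x_2 = 3
Binding constraints: C3, x_1 ≥ 0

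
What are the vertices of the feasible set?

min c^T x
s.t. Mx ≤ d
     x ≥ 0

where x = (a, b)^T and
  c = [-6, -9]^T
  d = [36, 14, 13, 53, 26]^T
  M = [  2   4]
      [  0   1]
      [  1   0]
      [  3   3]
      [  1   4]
Each vertex is the intersection of two constraint boundaries that also satisfies all remaining constraints:
  a = 0 and b = 0 → (0, 0)
  a = 13 and b = 0 → (13, 0)
  2a + 4b = 36 and a = 13 → (13, 2.5)
  2a + 4b = 36 and a + 4b = 26 → (10, 4)
  a + 4b = 26 and a = 0 → (0, 6.5)

Vertices: (0, 0), (13, 0), (13, 2.5), (10, 4), (0, 6.5)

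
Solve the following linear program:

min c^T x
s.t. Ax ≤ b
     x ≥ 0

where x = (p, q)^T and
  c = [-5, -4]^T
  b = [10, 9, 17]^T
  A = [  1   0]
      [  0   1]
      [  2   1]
Each vertex is the intersection of two constraint boundaries that also satisfies all remaining constraints:
  p = 0 and q = 0 → (0, 0)
  2p + q = 17 and q = 0 → (8.5, 0)
  q = 9 and 2p + q = 17 → (4, 9)
  q = 9 and p = 0 → (0, 9)

Evaluating z = -5p - 4q at each vertex:
  (0, 0): z = 0
  (8.5, 0): z = -42.5
  (4, 9): z = -56
  (0, 9): z = -36

The minimum is at (4, 9) with z = -56.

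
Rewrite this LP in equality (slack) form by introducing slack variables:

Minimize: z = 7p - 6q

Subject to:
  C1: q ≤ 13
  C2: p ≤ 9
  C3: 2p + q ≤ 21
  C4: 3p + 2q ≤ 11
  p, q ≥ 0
min z = 7p - 6q

s.t.
  q + s1 = 13
  p + s2 = 9
  2p + q + s3 = 21
  3p + 2q + s4 = 11
  p, q, s1, s2, s3, s4 ≥ 0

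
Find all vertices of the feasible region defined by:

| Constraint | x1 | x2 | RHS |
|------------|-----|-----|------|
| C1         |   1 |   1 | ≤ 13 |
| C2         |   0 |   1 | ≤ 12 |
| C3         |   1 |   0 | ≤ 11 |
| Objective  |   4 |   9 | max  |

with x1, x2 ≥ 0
Each vertex is the intersection of two constraint boundaries that also satisfies all remaining constraints:
  x1 = 0 and x2 = 0 → (0, 0)
  x1 = 11 and x2 = 0 → (11, 0)
  x1 + x2 = 13 and x1 = 11 → (11, 2)
  x1 + x2 = 13 and x2 = 12 → (1, 12)
  x2 = 12 and x1 = 0 → (0, 12)

Vertices: (0, 0), (11, 0), (11, 2), (1, 12), (0, 12)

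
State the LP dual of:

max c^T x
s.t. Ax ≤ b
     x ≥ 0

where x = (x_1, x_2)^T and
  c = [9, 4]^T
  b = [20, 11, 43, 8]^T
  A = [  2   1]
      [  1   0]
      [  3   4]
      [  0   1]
Minimize: z = 20y1 + 11y2 + 43y3 + 8y4

Subject to:
  C1: -2y1 - y2 - 3y3 ≤ -9
  C2: -y1 - 4y3 - y4 ≤ -4
  y1, y2, y3, y4 ≥ 0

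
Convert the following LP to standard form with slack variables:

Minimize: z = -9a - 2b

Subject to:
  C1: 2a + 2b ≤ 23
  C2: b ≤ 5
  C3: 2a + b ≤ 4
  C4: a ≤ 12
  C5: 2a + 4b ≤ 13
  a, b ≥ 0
min z = -9a - 2b

s.t.
  2a + 2b + s1 = 23
  b + s2 = 5
  2a + b + s3 = 4
  a + s4 = 12
  2a + 4b + s5 = 13
  a, b, s1, s2, s3, s4, s5 ≥ 0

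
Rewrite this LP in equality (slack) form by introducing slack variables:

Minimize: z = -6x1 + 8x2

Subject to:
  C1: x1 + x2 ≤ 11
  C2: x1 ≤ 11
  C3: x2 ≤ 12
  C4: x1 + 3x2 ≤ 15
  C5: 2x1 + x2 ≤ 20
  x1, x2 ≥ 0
min z = -6x1 + 8x2

s.t.
  x1 + x2 + s1 = 11
  x1 + s2 = 11
  x2 + s3 = 12
  x1 + 3x2 + s4 = 15
  2x1 + x2 + s5 = 20
  x1, x2, s1, s2, s3, s4, s5 ≥ 0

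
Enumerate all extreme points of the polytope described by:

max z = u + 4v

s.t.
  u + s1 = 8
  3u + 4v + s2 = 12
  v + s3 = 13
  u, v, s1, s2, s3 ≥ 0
Each vertex is the intersection of two constraint boundaries that also satisfies all remaining constraints:
  u = 0 and v = 0 → (0, 0)
  3u + 4v = 12 and v = 0 → (4, 0)
  3u + 4v = 12 and u = 0 → (0, 3)

Vertices: (0, 0), (4, 0), (0, 3)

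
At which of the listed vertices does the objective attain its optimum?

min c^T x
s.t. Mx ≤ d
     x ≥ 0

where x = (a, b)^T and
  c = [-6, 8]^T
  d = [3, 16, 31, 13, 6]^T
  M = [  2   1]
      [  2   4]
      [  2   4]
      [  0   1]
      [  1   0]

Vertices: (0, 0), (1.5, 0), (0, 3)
Evaluating z = -6a + 8b at each vertex:
  (0, 0): z = 0
  (1.5, 0): z = -9
  (0, 3): z = 24

The smallest value is z = -9, attained at (1.5, 0).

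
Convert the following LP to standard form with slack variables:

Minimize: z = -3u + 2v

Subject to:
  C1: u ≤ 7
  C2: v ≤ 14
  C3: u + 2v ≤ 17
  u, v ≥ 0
min z = -3u + 2v

s.t.
  u + s1 = 7
  v + s2 = 14
  u + 2v + s3 = 17
  u, v, s1, s2, s3 ≥ 0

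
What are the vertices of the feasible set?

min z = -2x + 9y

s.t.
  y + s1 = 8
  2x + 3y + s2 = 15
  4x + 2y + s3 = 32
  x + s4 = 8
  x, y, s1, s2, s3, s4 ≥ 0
Each vertex is the intersection of two constraint boundaries that also satisfies all remaining constraints:
  x = 0 and y = 0 → (0, 0)
  2x + 3y = 15 and y = 0 → (7.5, 0)
  2x + 3y = 15 and x = 0 → (0, 5)

Vertices: (0, 0), (7.5, 0), (0, 5)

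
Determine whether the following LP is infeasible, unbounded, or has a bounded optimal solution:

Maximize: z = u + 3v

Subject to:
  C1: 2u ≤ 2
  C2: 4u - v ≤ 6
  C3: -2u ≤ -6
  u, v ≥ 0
C1 requires 2u ≤ 2, while C3 (-2u ≤ -6) is equivalent to 2u ≥ 6. Together they would need 6 ≤ 2u ≤ 2, which is impossible since 6 > 2. No point satisfies all constraints.

Infeasible — the constraint set is empty.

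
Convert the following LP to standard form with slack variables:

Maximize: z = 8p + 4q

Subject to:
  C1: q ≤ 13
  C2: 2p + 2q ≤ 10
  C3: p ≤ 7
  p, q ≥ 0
max z = 8p + 4q

s.t.
  q + s1 = 13
  2p + 2q + s2 = 10
  p + s3 = 7
  p, q, s1, s2, s3 ≥ 0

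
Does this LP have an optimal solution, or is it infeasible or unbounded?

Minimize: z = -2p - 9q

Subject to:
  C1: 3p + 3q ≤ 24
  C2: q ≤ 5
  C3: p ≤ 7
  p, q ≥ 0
The point (3, 5) satisfies every constraint, so the LP is feasible; the constraints give p ≤ 7 and q ≤ 5, which with p, q ≥ 0 keep the feasible region inside a bounded box. A feasible, bounded LP attains a finite optimum at a vertex.

Evaluating z = -2p - 9q at each vertex:
  (0, 0): z = 0
  (7, 0): z = -14
  (7, 1): z = -23
  (3, 5): z = -51
  (0, 5): z = -45

Bounded optimum: z* = -51 at (3, 5).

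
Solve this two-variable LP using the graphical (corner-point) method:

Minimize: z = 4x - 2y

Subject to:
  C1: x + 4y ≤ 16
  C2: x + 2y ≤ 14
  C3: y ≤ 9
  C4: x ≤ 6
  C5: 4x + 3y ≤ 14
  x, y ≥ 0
Each vertex is the intersection of two constraint boundaries that also satisfies all remaining constraints:
  x = 0 and y = 0 → (0, 0)
  4x + 3y = 14 and y = 0 → (3.5, 0)
  x + 4y = 16 and 4x + 3y = 14 → (0.6154, 3.846)
  x + 4y = 16 and x = 0 → (0, 4)

Evaluating z = 4x - 2y at each vertex:
  (0, 0): z = 0
  (3.5, 0): z = 14
  (0.6154, 3.846): z = -5.231
  (0, 4): z = -8

The minimum is at (0, 4) with z = -8.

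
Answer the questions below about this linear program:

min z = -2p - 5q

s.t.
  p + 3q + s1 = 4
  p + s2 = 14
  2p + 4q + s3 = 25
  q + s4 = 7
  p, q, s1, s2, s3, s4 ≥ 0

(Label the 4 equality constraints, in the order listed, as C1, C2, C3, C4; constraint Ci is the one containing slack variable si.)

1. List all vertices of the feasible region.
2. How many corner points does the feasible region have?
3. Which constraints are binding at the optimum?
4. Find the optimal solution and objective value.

1. (0, 0), (4, 0), (0, 1.333)
2. 3
3. C1, q ≥ 0
4. p = 4, q = 0, z = -8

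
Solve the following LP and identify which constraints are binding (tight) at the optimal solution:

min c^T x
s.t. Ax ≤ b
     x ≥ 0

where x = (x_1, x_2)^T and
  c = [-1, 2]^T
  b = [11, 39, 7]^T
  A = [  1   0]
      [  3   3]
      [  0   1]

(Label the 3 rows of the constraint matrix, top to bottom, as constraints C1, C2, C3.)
Optimal: x_1 = 11, x_2 = 0
Binding: C1, x_2 ≥ 0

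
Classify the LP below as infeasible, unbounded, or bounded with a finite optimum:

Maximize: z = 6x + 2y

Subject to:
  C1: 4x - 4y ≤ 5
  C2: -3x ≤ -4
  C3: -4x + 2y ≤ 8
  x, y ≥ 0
Feasible point: (2, 1) satisfies every constraint, so the LP is feasible.
Direction d = (1, 1): for each constraint row a, a·d ≤ 0 —
  (4)(1) + (-4)(1) = 0 ≤ 0
  (-3)(1) + (0)(1) = -3 ≤ 0
  (-4)(1) + (2)(1) = -2 ≤ 0
and d ≥ 0, so (2, 1) + t·d stays feasible for every t ≥ 0. Along this ray z = 6x + 2y changes by 8 per unit t, so z → +∞.

The LP is unbounded; z can be made arbitrarily large.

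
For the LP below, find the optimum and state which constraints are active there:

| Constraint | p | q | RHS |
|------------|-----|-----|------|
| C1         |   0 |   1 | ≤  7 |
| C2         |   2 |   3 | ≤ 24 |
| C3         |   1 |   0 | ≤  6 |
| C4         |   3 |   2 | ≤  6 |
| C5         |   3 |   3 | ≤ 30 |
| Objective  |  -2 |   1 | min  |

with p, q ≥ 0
Optimal: p = 2, q = 0
Slack at optimum:
  C1: slack = 7
  C2: slack = 20
  C3: slack = 4
  C4: slack = 0 (binding)
  C5: slack = 24
  p ≥ 0: p = 2
  q ≥ 0: q = 0 (binding)
Binding constraints: C4, q ≥ 0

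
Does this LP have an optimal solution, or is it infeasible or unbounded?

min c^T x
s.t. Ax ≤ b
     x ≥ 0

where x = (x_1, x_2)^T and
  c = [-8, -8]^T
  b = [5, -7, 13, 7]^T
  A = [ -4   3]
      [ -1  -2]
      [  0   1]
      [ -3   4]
Feasible point: (2, 3) satisfies every constraint, so the LP is feasible.
Direction d = (1, 0): for each constraint row a, a·d ≤ 0 —
  (-4)(1) + (3)(0) = -4 ≤ 0
  (-1)(1) + (-2)(0) = -1 ≤ 0
  (0)(1) + (1)(0) = 0 ≤ 0
  (-3)(1) + (4)(0) = -3 ≤ 0
and d ≥ 0, so (2, 3) + t·d stays feasible for every t ≥ 0. Along this ray z = -8x_1 - 8x_2 changes by -8 per unit t, so z → −∞.

The LP is unbounded; z can be made arbitrarily small.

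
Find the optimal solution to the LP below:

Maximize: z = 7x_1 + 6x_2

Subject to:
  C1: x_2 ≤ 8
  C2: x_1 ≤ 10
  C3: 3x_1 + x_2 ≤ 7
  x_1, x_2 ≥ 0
Each vertex is the intersection of two constraint boundaries that also satisfies all remaining constraints:
  x_1 = 0 and x_2 = 0 → (0, 0)
  3x_1 + x_2 = 7 and x_2 = 0 → (2.333, 0)
  3x_1 + x_2 = 7 and x_1 = 0 → (0, 7)

Evaluating z = 7x_1 + 6x_2 at each vertex:
  (0, 0): z = 0
  (2.333, 0): z = 16.33
  (0, 7): z = 42

The maximum is at (0, 7) with z = 42.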